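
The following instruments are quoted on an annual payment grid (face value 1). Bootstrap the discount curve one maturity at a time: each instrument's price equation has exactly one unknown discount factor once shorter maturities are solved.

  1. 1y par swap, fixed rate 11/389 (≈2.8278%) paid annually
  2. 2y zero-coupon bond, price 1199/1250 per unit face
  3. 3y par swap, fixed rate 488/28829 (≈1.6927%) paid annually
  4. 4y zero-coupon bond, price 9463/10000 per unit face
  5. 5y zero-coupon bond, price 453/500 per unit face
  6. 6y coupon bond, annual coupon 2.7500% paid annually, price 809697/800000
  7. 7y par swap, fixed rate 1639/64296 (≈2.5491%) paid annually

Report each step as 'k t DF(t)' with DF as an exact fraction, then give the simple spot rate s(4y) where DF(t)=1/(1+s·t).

1 1 389/400
2 2 1199/1250
3 3 1189/1250
4 4 9463/10000
5 5 453/500
6 6 8583/10000
7 7 8361/10000
s(4y) = (1/(9463/10000) − 1)/(4) = 537/37852 ≈ 1.4187%

step 1 [1y] swap r/1=11/389: DF=(1 − 11/389·(0))/(1+11/389) = 389/400 ≈ 0.972500
step 2 [2y] zero: DF = P = 1199/1250 ≈ 0.959200
step 3 [3y] swap r/1=488/28829: DF=(1 − 488/28829·(0.972500+0.959200))/(1+488/28829) = 1189/1250 ≈ 0.951200
step 4 [4y] zero: DF = P = 9463/10000 ≈ 0.946300
step 5 [5y] zero: DF = P = 453/500 ≈ 0.906000
step 6 [6y] bond c/1=11/400: DF=(809697/800000 − 11/400·(0.972500+0.959200+0.951200+0.946300+0.906000))/(1+11/400) = 8583/10000 ≈ 0.858300
step 7 [7y] swap r/1=1639/64296: DF=(1 − 1639/64296·(0.972500+0.959200+0.951200+0.946300+0.906000+0.858300))/(1+1639/64296) = 8361/10000 ≈ 0.836100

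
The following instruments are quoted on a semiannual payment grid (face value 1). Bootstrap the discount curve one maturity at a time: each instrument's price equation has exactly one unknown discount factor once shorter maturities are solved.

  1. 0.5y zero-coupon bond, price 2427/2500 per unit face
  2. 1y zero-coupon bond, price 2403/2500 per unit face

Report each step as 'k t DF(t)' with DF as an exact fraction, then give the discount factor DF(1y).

step 1 [0.5y] zero: DF = P = 2427/2500 ≈ 0.970800
step 2 [1y] zero: DF = P = 2403/2500 ≈ 0.961200

1 1/2 2427/2500
2 1 2403/2500
DF(1y) = 2403/2500 ≈ 0.961200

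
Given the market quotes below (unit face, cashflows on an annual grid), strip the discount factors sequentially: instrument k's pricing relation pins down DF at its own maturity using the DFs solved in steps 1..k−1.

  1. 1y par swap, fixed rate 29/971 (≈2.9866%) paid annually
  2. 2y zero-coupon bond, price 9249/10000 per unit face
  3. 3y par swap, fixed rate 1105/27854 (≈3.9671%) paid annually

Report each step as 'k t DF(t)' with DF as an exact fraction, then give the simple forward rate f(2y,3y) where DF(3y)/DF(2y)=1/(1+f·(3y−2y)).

step 1 [1y] swap r/1=29/971: DF=(1 − 29/971·(0))/(1+29/971) = 971/1000 ≈ 0.971000
step 2 [2y] zero: DF = P = 9249/10000 ≈ 0.924900
step 3 [3y] swap r/1=1105/27854: DF=(1 − 1105/27854·(0.971000+0.924900))/(1+1105/27854) = 1779/2000 ≈ 0.889500

1 1 971/1000
2 2 9249/10000
3 3 1779/2000
f(2y,3y) = ((9249/10000)/(1779/2000) − 1)/(1) = 118/2965 ≈ 3.9798%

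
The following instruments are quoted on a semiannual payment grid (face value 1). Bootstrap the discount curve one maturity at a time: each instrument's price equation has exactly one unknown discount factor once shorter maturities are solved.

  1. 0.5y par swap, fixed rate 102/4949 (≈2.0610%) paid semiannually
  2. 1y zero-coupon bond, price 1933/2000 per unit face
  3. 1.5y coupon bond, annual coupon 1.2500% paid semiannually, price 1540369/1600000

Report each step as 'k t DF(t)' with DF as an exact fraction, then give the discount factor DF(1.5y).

step 1 [0.5y] swap r/2=51/4949: DF=(1 − 51/4949·(0))/(1+51/4949) = 4949/5000 ≈ 0.989800
step 2 [1y] zero: DF = P = 1933/2000 ≈ 0.966500
step 3 [1.5y] bond c/2=1/160: DF=(1540369/1600000 − 1/160·(0.989800+0.966500))/(1+1/160) = 4723/5000 ≈ 0.944600

1 1/2 4949/5000
2 1 1933/2000
3 3/2 4723/5000
DF(1.5y) = 4723/5000 ≈ 0.944600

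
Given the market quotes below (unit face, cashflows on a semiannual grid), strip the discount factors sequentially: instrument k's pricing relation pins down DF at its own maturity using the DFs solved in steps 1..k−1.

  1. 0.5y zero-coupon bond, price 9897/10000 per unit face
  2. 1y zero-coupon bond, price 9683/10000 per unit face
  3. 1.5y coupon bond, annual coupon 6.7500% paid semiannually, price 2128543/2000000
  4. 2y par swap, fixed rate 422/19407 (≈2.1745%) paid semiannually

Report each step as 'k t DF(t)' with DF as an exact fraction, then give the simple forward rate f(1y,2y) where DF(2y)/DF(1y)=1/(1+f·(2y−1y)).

step 1 [0.5y] zero: DF = P = 9897/10000 ≈ 0.989700
step 2 [1y] zero: DF = P = 9683/10000 ≈ 0.968300
step 3 [1.5y] bond c/2=27/800: DF=(2128543/2000000 − 27/800·(0.989700+0.968300))/(1+27/800) = 1207/1250 ≈ 0.965600
step 4 [2y] swap r/2=211/19407: DF=(1 − 211/19407·(0.989700+0.968300+0.965600))/(1+211/19407) = 4789/5000 ≈ 0.957800

1 1/2 9897/10000
2 1 9683/10000
3 3/2 1207/1250
4 2 4789/5000
f(1y,2y) = ((9683/10000)/(4789/5000) − 1)/(1) = 105/9578 ≈ 1.0963%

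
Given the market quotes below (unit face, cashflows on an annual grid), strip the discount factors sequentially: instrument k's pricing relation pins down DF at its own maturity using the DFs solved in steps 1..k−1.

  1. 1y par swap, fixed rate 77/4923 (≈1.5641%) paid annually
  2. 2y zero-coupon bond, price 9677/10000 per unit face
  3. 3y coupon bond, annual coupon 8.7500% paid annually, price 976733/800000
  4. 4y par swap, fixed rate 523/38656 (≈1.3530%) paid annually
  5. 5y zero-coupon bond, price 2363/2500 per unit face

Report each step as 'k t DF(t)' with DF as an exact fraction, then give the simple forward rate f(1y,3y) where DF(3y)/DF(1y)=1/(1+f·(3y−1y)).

1 1 4923/5000
2 2 9677/10000
3 3 1207/1250
4 4 9477/10000
5 5 2363/2500
f(1y,3y) = ((4923/5000)/(1207/1250) − 1)/(2) = 95/9656 ≈ 0.9838%

step 1 [1y] swap r/1=77/4923: DF=(1 − 77/4923·(0))/(1+77/4923) = 4923/5000 ≈ 0.984600
step 2 [2y] zero: DF = P = 9677/10000 ≈ 0.967700
step 3 [3y] bond c/1=7/80: DF=(976733/800000 − 7/80·(0.984600+0.967700))/(1+7/80) = 1207/1250 ≈ 0.965600
step 4 [4y] swap r/1=523/38656: DF=(1 − 523/38656·(0.984600+0.967700+0.965600))/(1+523/38656) = 9477/10000 ≈ 0.947700
step 5 [5y] zero: DF = P = 2363/2500 ≈ 0.945200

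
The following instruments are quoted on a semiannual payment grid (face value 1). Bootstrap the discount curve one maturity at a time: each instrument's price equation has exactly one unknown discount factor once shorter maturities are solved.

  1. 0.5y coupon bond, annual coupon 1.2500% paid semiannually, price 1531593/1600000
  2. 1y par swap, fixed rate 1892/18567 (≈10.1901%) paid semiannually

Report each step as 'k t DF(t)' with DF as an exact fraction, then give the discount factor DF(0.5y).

1 1/2 9513/10000
2 1 4527/5000
DF(0.5y) = 9513/10000 ≈ 0.951300

step 1 [0.5y] bond c/2=1/160: DF=(1531593/1600000 − 1/160·(0))/(1+1/160) = 9513/10000 ≈ 0.951300
step 2 [1y] swap r/2=946/18567: DF=(1 − 946/18567·(0.951300))/(1+946/18567) = 4527/5000 ≈ 0.905400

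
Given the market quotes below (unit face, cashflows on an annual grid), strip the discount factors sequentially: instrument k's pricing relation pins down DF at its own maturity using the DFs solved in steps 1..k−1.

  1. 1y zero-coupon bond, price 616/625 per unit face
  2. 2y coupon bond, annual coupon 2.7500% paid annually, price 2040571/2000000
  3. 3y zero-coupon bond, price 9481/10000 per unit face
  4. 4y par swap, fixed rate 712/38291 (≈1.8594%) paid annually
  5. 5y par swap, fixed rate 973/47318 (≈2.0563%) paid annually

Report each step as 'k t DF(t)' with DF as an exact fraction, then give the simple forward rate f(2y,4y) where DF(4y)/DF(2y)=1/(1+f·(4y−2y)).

step 1 [1y] zero: DF = P = 616/625 ≈ 0.985600
step 2 [2y] bond c/1=11/400: DF=(2040571/2000000 − 11/400·(0.985600))/(1+11/400) = 4833/5000 ≈ 0.966600
step 3 [3y] zero: DF = P = 9481/10000 ≈ 0.948100
step 4 [4y] swap r/1=712/38291: DF=(1 − 712/38291·(0.985600+0.966600+0.948100))/(1+712/38291) = 1161/1250 ≈ 0.928800
step 5 [5y] swap r/1=973/47318: DF=(1 − 973/47318·(0.985600+0.966600+0.948100+0.928800))/(1+973/47318) = 9027/10000 ≈ 0.902700

1 1 616/625
2 2 4833/5000
3 3 9481/10000
4 4 1161/1250
5 5 9027/10000
f(2y,4y) = ((4833/5000)/(1161/1250) − 1)/(2) = 7/344 ≈ 2.0349%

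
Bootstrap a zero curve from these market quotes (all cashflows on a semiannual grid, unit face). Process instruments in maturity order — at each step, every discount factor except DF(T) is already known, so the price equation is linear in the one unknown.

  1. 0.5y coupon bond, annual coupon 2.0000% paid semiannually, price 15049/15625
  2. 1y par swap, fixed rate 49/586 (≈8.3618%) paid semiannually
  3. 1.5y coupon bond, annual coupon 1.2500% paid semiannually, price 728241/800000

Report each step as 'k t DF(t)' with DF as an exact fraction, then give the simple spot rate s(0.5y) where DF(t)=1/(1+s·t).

step 1 [0.5y] bond c/2=1/100: DF=(15049/15625 − 1/100·(0))/(1+1/100) = 596/625 ≈ 0.953600
step 2 [1y] swap r/2=49/1172: DF=(1 − 49/1172·(0.953600))/(1+49/1172) = 576/625 ≈ 0.921600
step 3 [1.5y] bond c/2=1/160: DF=(728241/800000 − 1/160·(0.953600+0.921600))/(1+1/160) = 893/1000 ≈ 0.893000

1 1/2 596/625
2 1 576/625
3 3/2 893/1000
s(0.5y) = (1/(596/625) − 1)/(1/2) = 29/298 ≈ 9.7315%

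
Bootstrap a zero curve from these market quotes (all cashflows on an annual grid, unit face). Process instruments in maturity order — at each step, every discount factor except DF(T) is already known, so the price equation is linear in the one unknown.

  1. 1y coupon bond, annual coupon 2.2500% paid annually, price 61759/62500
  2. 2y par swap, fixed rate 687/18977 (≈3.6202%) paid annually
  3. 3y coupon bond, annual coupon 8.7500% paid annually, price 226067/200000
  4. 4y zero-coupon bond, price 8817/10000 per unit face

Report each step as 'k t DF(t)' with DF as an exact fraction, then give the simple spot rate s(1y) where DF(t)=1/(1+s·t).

1 1 604/625
2 2 9313/10000
3 3 8867/10000
4 4 8817/10000
s(1y) = (1/(604/625) − 1)/(1) = 21/604 ≈ 3.4768%

step 1 [1y] bond c/1=9/400: DF=(61759/62500 − 9/400·(0))/(1+9/400) = 604/625 ≈ 0.966400
step 2 [2y] swap r/1=687/18977: DF=(1 − 687/18977·(0.966400))/(1+687/18977) = 9313/10000 ≈ 0.931300
step 3 [3y] bond c/1=7/80: DF=(226067/200000 − 7/80·(0.966400+0.931300))/(1+7/80) = 8867/10000 ≈ 0.886700
step 4 [4y] zero: DF = P = 8817/10000 ≈ 0.881700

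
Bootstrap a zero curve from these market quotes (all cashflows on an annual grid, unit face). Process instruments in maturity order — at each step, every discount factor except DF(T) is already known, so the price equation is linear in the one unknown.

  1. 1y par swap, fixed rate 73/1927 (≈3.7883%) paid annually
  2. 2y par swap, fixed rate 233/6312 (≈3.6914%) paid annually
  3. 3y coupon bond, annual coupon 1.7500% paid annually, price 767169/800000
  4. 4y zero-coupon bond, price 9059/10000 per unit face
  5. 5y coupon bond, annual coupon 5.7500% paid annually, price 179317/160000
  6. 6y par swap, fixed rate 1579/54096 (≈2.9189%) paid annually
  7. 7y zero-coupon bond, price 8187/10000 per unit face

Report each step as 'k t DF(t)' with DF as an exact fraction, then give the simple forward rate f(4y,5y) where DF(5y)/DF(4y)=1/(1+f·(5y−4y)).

1 1 1927/2000
2 2 9301/10000
3 3 9099/10000
4 4 9059/10000
5 5 8581/10000
6 6 8421/10000
7 7 8187/10000
f(4y,5y) = ((9059/10000)/(8581/10000) − 1)/(1) = 478/8581 ≈ 5.5704%

step 1 [1y] swap r/1=73/1927: DF=(1 − 73/1927·(0))/(1+73/1927) = 1927/2000 ≈ 0.963500
step 2 [2y] swap r/1=233/6312: DF=(1 − 233/6312·(0.963500))/(1+233/6312) = 9301/10000 ≈ 0.930100
step 3 [3y] bond c/1=7/400: DF=(767169/800000 − 7/400·(0.963500+0.930100))/(1+7/400) = 9099/10000 ≈ 0.909900
step 4 [4y] zero: DF = P = 9059/10000 ≈ 0.905900
step 5 [5y] bond c/1=23/400: DF=(179317/160000 − 23/400·(0.963500+0.930100+0.909900+0.905900))/(1+23/400) = 8581/10000 ≈ 0.858100
step 6 [6y] swap r/1=1579/54096: DF=(1 − 1579/54096·(0.963500+0.930100+0.909900+0.905900+0.858100))/(1+1579/54096) = 8421/10000 ≈ 0.842100
step 7 [7y] zero: DF = P = 8187/10000 ≈ 0.818700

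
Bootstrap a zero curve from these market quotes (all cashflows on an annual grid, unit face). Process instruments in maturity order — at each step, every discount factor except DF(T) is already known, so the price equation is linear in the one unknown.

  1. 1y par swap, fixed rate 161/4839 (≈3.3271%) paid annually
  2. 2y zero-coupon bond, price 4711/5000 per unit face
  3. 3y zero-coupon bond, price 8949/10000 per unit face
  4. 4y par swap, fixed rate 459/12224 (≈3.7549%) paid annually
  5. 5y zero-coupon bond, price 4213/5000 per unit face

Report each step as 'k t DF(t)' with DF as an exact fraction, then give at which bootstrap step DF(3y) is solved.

1 1 4839/5000
2 2 4711/5000
3 3 8949/10000
4 4 8623/10000
5 5 4213/5000
DF(3y) is solved at step 3

step 1 [1y] swap r/1=161/4839: DF=(1 − 161/4839·(0))/(1+161/4839) = 4839/5000 ≈ 0.967800
step 2 [2y] zero: DF = P = 4711/5000 ≈ 0.942200
step 3 [3y] zero: DF = P = 8949/10000 ≈ 0.894900
step 4 [4y] swap r/1=459/12224: DF=(1 − 459/12224·(0.967800+0.942200+0.894900))/(1+459/12224) = 8623/10000 ≈ 0.862300
step 5 [5y] zero: DF = P = 4213/5000 ≈ 0.842600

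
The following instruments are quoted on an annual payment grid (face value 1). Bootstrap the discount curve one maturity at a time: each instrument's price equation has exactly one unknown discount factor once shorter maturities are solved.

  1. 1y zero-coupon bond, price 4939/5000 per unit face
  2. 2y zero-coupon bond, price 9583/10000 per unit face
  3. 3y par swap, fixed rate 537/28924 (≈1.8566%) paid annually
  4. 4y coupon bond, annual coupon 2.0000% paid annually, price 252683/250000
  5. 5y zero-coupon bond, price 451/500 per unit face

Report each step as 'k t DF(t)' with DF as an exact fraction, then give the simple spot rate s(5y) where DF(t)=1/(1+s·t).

step 1 [1y] zero: DF = P = 4939/5000 ≈ 0.987800
step 2 [2y] zero: DF = P = 9583/10000 ≈ 0.958300
step 3 [3y] swap r/1=537/28924: DF=(1 − 537/28924·(0.987800+0.958300))/(1+537/28924) = 9463/10000 ≈ 0.946300
step 4 [4y] bond c/1=1/50: DF=(252683/250000 − 1/50·(0.987800+0.958300+0.946300))/(1+1/50) = 4671/5000 ≈ 0.934200
step 5 [5y] zero: DF = P = 451/500 ≈ 0.902000

1 1 4939/5000
2 2 9583/10000
3 3 9463/10000
4 4 4671/5000
5 5 451/500
s(5y) = (1/(451/500) − 1)/(5) = 49/2255 ≈ 2.1729%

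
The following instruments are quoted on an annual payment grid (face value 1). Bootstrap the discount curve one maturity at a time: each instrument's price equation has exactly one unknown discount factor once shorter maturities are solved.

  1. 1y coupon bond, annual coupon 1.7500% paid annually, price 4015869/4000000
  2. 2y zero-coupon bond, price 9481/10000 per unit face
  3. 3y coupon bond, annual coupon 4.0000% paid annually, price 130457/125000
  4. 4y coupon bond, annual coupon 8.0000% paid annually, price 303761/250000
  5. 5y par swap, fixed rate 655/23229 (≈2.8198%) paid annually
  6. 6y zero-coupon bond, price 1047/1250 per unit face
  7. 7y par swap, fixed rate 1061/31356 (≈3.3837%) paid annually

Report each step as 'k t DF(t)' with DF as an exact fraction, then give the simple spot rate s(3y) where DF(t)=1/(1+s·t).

step 1 [1y] bond c/1=7/400: DF=(4015869/4000000 − 7/400·(0))/(1+7/400) = 9867/10000 ≈ 0.986700
step 2 [2y] zero: DF = P = 9481/10000 ≈ 0.948100
step 3 [3y] bond c/1=1/25: DF=(130457/125000 − 1/25·(0.986700+0.948100))/(1+1/25) = 9291/10000 ≈ 0.929100
step 4 [4y] bond c/1=2/25: DF=(303761/250000 − 2/25·(0.986700+0.948100+0.929100))/(1+2/25) = 9129/10000 ≈ 0.912900
step 5 [5y] swap r/1=655/23229: DF=(1 − 655/23229·(0.986700+0.948100+0.929100+0.912900))/(1+655/23229) = 869/1000 ≈ 0.869000
step 6 [6y] zero: DF = P = 1047/1250 ≈ 0.837600
step 7 [7y] swap r/1=1061/31356: DF=(1 − 1061/31356·(0.986700+0.948100+0.929100+0.912900+0.869000+0.837600))/(1+1061/31356) = 3939/5000 ≈ 0.787800

1 1 9867/10000
2 2 9481/10000
3 3 9291/10000
4 4 9129/10000
5 5 869/1000
6 6 1047/1250
7 7 3939/5000
s(3y) = (1/(9291/10000) − 1)/(3) = 709/27873 ≈ 2.5437%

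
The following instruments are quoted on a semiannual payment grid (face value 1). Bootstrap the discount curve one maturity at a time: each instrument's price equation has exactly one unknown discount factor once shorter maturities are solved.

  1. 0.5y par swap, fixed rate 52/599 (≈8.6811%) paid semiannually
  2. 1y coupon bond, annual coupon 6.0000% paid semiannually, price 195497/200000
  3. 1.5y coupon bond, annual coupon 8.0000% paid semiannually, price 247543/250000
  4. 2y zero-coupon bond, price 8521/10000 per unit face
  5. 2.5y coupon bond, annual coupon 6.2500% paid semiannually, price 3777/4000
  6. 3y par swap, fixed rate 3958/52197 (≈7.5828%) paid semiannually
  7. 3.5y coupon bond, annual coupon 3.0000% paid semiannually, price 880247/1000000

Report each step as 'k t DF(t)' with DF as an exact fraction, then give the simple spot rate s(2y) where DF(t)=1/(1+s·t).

1 1/2 599/625
2 1 9211/10000
3 3/2 4399/5000
4 2 8521/10000
5 5/2 4031/5000
6 3 8021/10000
7 7/2 7901/10000
s(2y) = (1/(8521/10000) − 1)/(2) = 1479/17042 ≈ 8.6786%

step 1 [0.5y] swap r/2=26/599: DF=(1 − 26/599·(0))/(1+26/599) = 599/625 ≈ 0.958400
step 2 [1y] bond c/2=3/100: DF=(195497/200000 − 3/100·(0.958400))/(1+3/100) = 9211/10000 ≈ 0.921100
step 3 [1.5y] bond c/2=1/25: DF=(247543/250000 − 1/25·(0.958400+0.921100))/(1+1/25) = 4399/5000 ≈ 0.879800
step 4 [2y] zero: DF = P = 8521/10000 ≈ 0.852100
step 5 [2.5y] bond c/2=1/32: DF=(3777/4000 − 1/32·(0.958400+0.921100+0.879800+0.852100))/(1+1/32) = 4031/5000 ≈ 0.806200
step 6 [3y] swap r/2=1979/52197: DF=(1 − 1979/52197·(0.958400+0.921100+0.879800+0.852100+0.806200))/(1+1979/52197) = 8021/10000 ≈ 0.802100
step 7 [3.5y] bond c/2=3/200: DF=(880247/1000000 − 3/200·(0.958400+0.921100+0.879800+0.852100+0.806200+0.802100))/(1+3/200) = 7901/10000 ≈ 0.790100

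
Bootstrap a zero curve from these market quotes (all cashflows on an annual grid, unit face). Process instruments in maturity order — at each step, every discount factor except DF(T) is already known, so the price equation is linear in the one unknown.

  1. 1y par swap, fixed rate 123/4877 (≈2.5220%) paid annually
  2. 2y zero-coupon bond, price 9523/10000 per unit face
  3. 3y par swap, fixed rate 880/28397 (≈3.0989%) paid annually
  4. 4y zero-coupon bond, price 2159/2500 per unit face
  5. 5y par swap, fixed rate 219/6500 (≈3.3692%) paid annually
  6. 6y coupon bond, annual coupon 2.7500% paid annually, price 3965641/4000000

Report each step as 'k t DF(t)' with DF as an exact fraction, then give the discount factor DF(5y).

1 1 4877/5000
2 2 9523/10000
3 3 114/125
4 4 2159/2500
5 5 8467/10000
6 6 8431/10000
DF(5y) = 8467/10000 ≈ 0.846700

step 1 [1y] swap r/1=123/4877: DF=(1 − 123/4877·(0))/(1+123/4877) = 4877/5000 ≈ 0.975400
step 2 [2y] zero: DF = P = 9523/10000 ≈ 0.952300
step 3 [3y] swap r/1=880/28397: DF=(1 − 880/28397·(0.975400+0.952300))/(1+880/28397) = 114/125 ≈ 0.912000
step 4 [4y] zero: DF = P = 2159/2500 ≈ 0.863600
step 5 [5y] swap r/1=219/6500: DF=(1 − 219/6500·(0.975400+0.952300+0.912000+0.863600))/(1+219/6500) = 8467/10000 ≈ 0.846700
step 6 [6y] bond c/1=11/400: DF=(3965641/4000000 − 11/400·(0.975400+0.952300+0.912000+0.863600+0.846700))/(1+11/400) = 8431/10000 ≈ 0.843100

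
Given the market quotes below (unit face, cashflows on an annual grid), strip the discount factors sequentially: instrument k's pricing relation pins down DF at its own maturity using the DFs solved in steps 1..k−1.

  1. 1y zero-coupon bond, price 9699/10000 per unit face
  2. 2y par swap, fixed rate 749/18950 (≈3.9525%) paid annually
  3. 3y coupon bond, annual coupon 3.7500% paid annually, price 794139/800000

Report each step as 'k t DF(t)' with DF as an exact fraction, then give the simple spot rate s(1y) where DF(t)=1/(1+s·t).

1 1 9699/10000
2 2 9251/10000
3 3 8883/10000
s(1y) = (1/(9699/10000) − 1)/(1) = 301/9699 ≈ 3.1034%

step 1 [1y] zero: DF = P = 9699/10000 ≈ 0.969900
step 2 [2y] swap r/1=749/18950: DF=(1 − 749/18950·(0.969900))/(1+749/18950) = 9251/10000 ≈ 0.925100
step 3 [3y] bond c/1=3/80: DF=(794139/800000 − 3/80·(0.969900+0.925100))/(1+3/80) = 8883/10000 ≈ 0.888300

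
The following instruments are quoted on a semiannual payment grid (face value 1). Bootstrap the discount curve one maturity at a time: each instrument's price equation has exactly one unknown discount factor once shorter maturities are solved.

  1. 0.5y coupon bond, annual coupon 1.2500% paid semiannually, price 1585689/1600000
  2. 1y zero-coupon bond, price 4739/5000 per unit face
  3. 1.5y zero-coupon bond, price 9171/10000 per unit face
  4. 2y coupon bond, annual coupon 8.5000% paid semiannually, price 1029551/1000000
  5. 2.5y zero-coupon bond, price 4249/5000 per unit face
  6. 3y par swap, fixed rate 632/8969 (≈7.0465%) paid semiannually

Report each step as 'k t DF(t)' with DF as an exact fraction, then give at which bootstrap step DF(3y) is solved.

1 1/2 9849/10000
2 1 4739/5000
3 3/2 9171/10000
4 2 4357/5000
5 5/2 4249/5000
6 3 1013/1250
DF(3y) is solved at step 6

step 1 [0.5y] bond c/2=1/160: DF=(1585689/1600000 − 1/160·(0))/(1+1/160) = 9849/10000 ≈ 0.984900
step 2 [1y] zero: DF = P = 4739/5000 ≈ 0.947800
step 3 [1.5y] zero: DF = P = 9171/10000 ≈ 0.917100
step 4 [2y] bond c/2=17/400: DF=(1029551/1000000 − 17/400·(0.984900+0.947800+0.917100))/(1+17/400) = 4357/5000 ≈ 0.871400
step 5 [2.5y] zero: DF = P = 4249/5000 ≈ 0.849800
step 6 [3y] swap r/2=316/8969: DF=(1 − 316/8969·(0.984900+0.947800+0.917100+0.871400+0.849800))/(1+316/8969) = 1013/1250 ≈ 0.810400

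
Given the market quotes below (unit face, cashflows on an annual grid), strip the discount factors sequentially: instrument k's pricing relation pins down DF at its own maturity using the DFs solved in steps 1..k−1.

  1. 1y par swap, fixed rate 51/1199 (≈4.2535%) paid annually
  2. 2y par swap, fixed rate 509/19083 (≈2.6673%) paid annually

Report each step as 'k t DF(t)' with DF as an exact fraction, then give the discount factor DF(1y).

1 1 1199/1250
2 2 9491/10000
DF(1y) = 1199/1250 ≈ 0.959200

step 1 [1y] swap r/1=51/1199: DF=(1 − 51/1199·(0))/(1+51/1199) = 1199/1250 ≈ 0.959200
step 2 [2y] swap r/1=509/19083: DF=(1 − 509/19083·(0.959200))/(1+509/19083) = 9491/10000 ≈ 0.949100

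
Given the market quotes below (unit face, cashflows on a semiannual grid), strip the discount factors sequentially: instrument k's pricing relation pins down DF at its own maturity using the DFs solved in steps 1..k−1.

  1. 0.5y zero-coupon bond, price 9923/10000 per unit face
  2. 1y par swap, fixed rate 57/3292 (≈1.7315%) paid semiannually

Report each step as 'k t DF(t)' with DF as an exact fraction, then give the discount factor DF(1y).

1 1/2 9923/10000
2 1 9829/10000
DF(1y) = 9829/10000 ≈ 0.982900

step 1 [0.5y] zero: DF = P = 9923/10000 ≈ 0.992300
step 2 [1y] swap r/2=57/6584: DF=(1 − 57/6584·(0.992300))/(1+57/6584) = 9829/10000 ≈ 0.982900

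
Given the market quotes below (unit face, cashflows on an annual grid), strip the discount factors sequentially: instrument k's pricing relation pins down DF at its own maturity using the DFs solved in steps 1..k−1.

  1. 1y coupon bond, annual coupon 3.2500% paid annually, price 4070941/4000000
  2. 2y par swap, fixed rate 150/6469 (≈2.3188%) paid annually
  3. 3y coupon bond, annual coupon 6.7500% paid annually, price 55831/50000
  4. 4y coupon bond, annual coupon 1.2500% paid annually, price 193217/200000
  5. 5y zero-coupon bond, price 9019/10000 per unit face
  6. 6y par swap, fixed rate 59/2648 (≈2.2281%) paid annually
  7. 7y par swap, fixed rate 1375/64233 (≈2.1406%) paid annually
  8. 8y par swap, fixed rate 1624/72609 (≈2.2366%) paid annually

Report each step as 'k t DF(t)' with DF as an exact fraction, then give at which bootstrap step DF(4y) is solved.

step 1 [1y] bond c/1=13/400: DF=(4070941/4000000 − 13/400·(0))/(1+13/400) = 9857/10000 ≈ 0.985700
step 2 [2y] swap r/1=150/6469: DF=(1 − 150/6469·(0.985700))/(1+150/6469) = 191/200 ≈ 0.955000
step 3 [3y] bond c/1=27/400: DF=(55831/50000 − 27/400·(0.985700+0.955000))/(1+27/400) = 9233/10000 ≈ 0.923300
step 4 [4y] bond c/1=1/80: DF=(193217/200000 − 1/80·(0.985700+0.955000+0.923300))/(1+1/80) = 2297/2500 ≈ 0.918800
step 5 [5y] zero: DF = P = 9019/10000 ≈ 0.901900
step 6 [6y] swap r/1=59/2648: DF=(1 − 59/2648·(0.985700+0.955000+0.923300+0.918800+0.901900))/(1+59/2648) = 8761/10000 ≈ 0.876100
step 7 [7y] swap r/1=1375/64233: DF=(1 − 1375/64233·(0.985700+0.955000+0.923300+0.918800+0.901900+0.876100))/(1+1375/64233) = 69/80 ≈ 0.862500
step 8 [8y] swap r/1=1624/72609: DF=(1 − 1624/72609·(0.985700+0.955000+0.923300+0.918800+0.901900+0.876100+0.862500))/(1+1624/72609) = 1047/1250 ≈ 0.837600

1 1 9857/10000
2 2 191/200
3 3 9233/10000
4 4 2297/2500
5 5 9019/10000
6 6 8761/10000
7 7 69/80
8 8 1047/1250
DF(4y) is solved at step 4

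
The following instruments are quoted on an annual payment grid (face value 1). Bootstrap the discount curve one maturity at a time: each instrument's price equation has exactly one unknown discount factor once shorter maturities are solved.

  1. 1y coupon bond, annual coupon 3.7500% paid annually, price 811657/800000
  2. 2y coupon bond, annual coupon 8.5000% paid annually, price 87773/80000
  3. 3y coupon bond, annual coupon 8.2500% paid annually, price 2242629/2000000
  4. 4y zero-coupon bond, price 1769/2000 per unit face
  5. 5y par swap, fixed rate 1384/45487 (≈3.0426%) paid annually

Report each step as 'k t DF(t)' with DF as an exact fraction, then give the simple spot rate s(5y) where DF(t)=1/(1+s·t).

step 1 [1y] bond c/1=3/80: DF=(811657/800000 − 3/80·(0))/(1+3/80) = 9779/10000 ≈ 0.977900
step 2 [2y] bond c/1=17/200: DF=(87773/80000 − 17/200·(0.977900))/(1+17/200) = 4673/5000 ≈ 0.934600
step 3 [3y] bond c/1=33/400: DF=(2242629/2000000 − 33/400·(0.977900+0.934600))/(1+33/400) = 8901/10000 ≈ 0.890100
step 4 [4y] zero: DF = P = 1769/2000 ≈ 0.884500
step 5 [5y] swap r/1=1384/45487: DF=(1 − 1384/45487·(0.977900+0.934600+0.890100+0.884500))/(1+1384/45487) = 1077/1250 ≈ 0.861600

1 1 9779/10000
2 2 4673/5000
3 3 8901/10000
4 4 1769/2000
5 5 1077/1250
s(5y) = (1/(1077/1250) − 1)/(5) = 173/5385 ≈ 3.2126%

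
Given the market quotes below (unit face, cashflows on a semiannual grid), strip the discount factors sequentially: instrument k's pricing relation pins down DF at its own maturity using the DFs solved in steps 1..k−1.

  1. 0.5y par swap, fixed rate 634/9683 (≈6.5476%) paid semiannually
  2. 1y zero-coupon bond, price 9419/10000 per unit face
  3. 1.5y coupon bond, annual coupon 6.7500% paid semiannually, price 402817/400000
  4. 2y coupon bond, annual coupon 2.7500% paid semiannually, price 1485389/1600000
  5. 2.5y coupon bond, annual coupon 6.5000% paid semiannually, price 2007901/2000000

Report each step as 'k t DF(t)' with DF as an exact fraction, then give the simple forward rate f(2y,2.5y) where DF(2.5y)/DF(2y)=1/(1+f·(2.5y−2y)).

1 1/2 9683/10000
2 1 9419/10000
3 3/2 4559/5000
4 2 351/400
5 5/2 8559/10000
f(2y,2.5y) = ((351/400)/(8559/10000) − 1)/(1/2) = 16/317 ≈ 5.0473%

step 1 [0.5y] swap r/2=317/9683: DF=(1 − 317/9683·(0))/(1+317/9683) = 9683/10000 ≈ 0.968300
step 2 [1y] zero: DF = P = 9419/10000 ≈ 0.941900
step 3 [1.5y] bond c/2=27/800: DF=(402817/400000 − 27/800·(0.968300+0.941900))/(1+27/800) = 4559/5000 ≈ 0.911800
step 4 [2y] bond c/2=11/800: DF=(1485389/1600000 − 11/800·(0.968300+0.941900+0.911800))/(1+11/800) = 351/400 ≈ 0.877500
step 5 [2.5y] bond c/2=13/400: DF=(2007901/2000000 − 13/400·(0.968300+0.941900+0.911800+0.877500))/(1+13/400) = 8559/10000 ≈ 0.855900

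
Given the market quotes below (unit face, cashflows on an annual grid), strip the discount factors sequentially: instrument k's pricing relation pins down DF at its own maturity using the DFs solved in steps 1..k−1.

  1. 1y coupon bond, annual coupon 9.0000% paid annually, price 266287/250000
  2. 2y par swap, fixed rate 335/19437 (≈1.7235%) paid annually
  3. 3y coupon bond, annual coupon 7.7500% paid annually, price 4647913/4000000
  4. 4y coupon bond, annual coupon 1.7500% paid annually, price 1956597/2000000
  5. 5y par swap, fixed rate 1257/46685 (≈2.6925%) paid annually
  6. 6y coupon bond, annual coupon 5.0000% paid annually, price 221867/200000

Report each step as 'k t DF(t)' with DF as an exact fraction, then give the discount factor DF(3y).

step 1 [1y] bond c/1=9/100: DF=(266287/250000 − 9/100·(0))/(1+9/100) = 2443/2500 ≈ 0.977200
step 2 [2y] swap r/1=335/19437: DF=(1 − 335/19437·(0.977200))/(1+335/19437) = 1933/2000 ≈ 0.966500
step 3 [3y] bond c/1=31/400: DF=(4647913/4000000 − 31/400·(0.977200+0.966500))/(1+31/400) = 4693/5000 ≈ 0.938600
step 4 [4y] bond c/1=7/400: DF=(1956597/2000000 − 7/400·(0.977200+0.966500+0.938600))/(1+7/400) = 9119/10000 ≈ 0.911900
step 5 [5y] swap r/1=1257/46685: DF=(1 − 1257/46685·(0.977200+0.966500+0.938600+0.911900))/(1+1257/46685) = 8743/10000 ≈ 0.874300
step 6 [6y] bond c/1=1/20: DF=(221867/200000 − 1/20·(0.977200+0.966500+0.938600+0.911900+0.874300))/(1+1/20) = 4171/5000 ≈ 0.834200

1 1 2443/2500
2 2 1933/2000
3 3 4693/5000
4 4 9119/10000
5 5 8743/10000
6 6 4171/5000
DF(3y) = 4693/5000 ≈ 0.938600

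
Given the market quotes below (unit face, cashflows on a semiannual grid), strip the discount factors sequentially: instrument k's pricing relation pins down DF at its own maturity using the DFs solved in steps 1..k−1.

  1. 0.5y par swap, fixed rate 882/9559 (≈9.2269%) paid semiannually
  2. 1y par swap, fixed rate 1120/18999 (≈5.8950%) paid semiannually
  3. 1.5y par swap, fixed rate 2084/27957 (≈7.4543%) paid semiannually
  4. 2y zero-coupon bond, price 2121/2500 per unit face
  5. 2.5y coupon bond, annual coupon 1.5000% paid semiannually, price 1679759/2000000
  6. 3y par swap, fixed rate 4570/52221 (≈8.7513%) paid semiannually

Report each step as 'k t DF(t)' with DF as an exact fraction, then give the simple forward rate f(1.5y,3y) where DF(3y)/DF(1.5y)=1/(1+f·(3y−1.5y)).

step 1 [0.5y] swap r/2=441/9559: DF=(1 − 441/9559·(0))/(1+441/9559) = 9559/10000 ≈ 0.955900
step 2 [1y] swap r/2=560/18999: DF=(1 − 560/18999·(0.955900))/(1+560/18999) = 118/125 ≈ 0.944000
step 3 [1.5y] swap r/2=1042/27957: DF=(1 − 1042/27957·(0.955900+0.944000))/(1+1042/27957) = 4479/5000 ≈ 0.895800
step 4 [2y] zero: DF = P = 2121/2500 ≈ 0.848400
step 5 [2.5y] bond c/2=3/400: DF=(1679759/2000000 − 3/400·(0.955900+0.944000+0.895800+0.848400))/(1+3/400) = 1613/2000 ≈ 0.806500
step 6 [3y] swap r/2=2285/52221: DF=(1 − 2285/52221·(0.955900+0.944000+0.895800+0.848400+0.806500))/(1+2285/52221) = 1543/2000 ≈ 0.771500

1 1/2 9559/10000
2 1 118/125
3 3/2 4479/5000
4 2 2121/2500
5 5/2 1613/2000
6 3 1543/2000
f(1.5y,3y) = ((4479/5000)/(1543/2000) − 1)/(3/2) = 2486/23145 ≈ 10.7410%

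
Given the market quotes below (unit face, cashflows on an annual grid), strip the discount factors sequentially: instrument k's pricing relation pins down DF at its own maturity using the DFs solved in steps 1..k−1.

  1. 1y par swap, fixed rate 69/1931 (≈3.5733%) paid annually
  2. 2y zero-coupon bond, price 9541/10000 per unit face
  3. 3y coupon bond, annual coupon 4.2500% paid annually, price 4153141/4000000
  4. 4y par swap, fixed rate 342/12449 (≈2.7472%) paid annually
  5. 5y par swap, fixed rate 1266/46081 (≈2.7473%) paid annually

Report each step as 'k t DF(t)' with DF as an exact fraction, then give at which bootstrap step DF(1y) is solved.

1 1 1931/2000
2 2 9541/10000
3 3 9177/10000
4 4 4487/5000
5 5 4367/5000
DF(1y) is solved at step 1

step 1 [1y] swap r/1=69/1931: DF=(1 − 69/1931·(0))/(1+69/1931) = 1931/2000 ≈ 0.965500
step 2 [2y] zero: DF = P = 9541/10000 ≈ 0.954100
step 3 [3y] bond c/1=17/400: DF=(4153141/4000000 − 17/400·(0.965500+0.954100))/(1+17/400) = 9177/10000 ≈ 0.917700
step 4 [4y] swap r/1=342/12449: DF=(1 − 342/12449·(0.965500+0.954100+0.917700))/(1+342/12449) = 4487/5000 ≈ 0.897400
step 5 [5y] swap r/1=1266/46081: DF=(1 − 1266/46081·(0.965500+0.954100+0.917700+0.897400))/(1+1266/46081) = 4367/5000 ≈ 0.873400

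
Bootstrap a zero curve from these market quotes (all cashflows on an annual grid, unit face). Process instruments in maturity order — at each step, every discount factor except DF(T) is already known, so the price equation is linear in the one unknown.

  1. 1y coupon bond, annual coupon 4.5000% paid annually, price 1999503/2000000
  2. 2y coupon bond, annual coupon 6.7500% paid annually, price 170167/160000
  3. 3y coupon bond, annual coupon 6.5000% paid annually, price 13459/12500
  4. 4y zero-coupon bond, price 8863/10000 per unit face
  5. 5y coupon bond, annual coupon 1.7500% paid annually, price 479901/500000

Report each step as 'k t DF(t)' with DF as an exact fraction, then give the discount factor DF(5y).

1 1 9567/10000
2 2 4679/5000
3 3 1791/2000
4 4 8863/10000
5 5 8801/10000
DF(5y) = 8801/10000 ≈ 0.880100

step 1 [1y] bond c/1=9/200: DF=(1999503/2000000 − 9/200·(0))/(1+9/200) = 9567/10000 ≈ 0.956700
step 2 [2y] bond c/1=27/400: DF=(170167/160000 − 27/400·(0.956700))/(1+27/400) = 4679/5000 ≈ 0.935800
step 3 [3y] bond c/1=13/200: DF=(13459/12500 − 13/200·(0.956700+0.935800))/(1+13/200) = 1791/2000 ≈ 0.895500
step 4 [4y] zero: DF = P = 8863/10000 ≈ 0.886300
step 5 [5y] bond c/1=7/400: DF=(479901/500000 − 7/400·(0.956700+0.935800+0.895500+0.886300))/(1+7/400) = 8801/10000 ≈ 0.880100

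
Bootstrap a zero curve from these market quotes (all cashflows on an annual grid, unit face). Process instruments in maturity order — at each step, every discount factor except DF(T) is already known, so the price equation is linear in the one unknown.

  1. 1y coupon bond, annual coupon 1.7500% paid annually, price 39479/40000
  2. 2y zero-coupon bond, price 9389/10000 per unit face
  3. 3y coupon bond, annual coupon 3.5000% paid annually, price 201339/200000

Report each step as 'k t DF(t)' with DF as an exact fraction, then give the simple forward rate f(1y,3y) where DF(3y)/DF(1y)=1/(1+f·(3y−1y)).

step 1 [1y] bond c/1=7/400: DF=(39479/40000 − 7/400·(0))/(1+7/400) = 97/100 ≈ 0.970000
step 2 [2y] zero: DF = P = 9389/10000 ≈ 0.938900
step 3 [3y] bond c/1=7/200: DF=(201339/200000 − 7/200·(0.970000+0.938900))/(1+7/200) = 9081/10000 ≈ 0.908100

1 1 97/100
2 2 9389/10000
3 3 9081/10000
f(1y,3y) = ((97/100)/(9081/10000) − 1)/(2) = 619/18162 ≈ 3.4082%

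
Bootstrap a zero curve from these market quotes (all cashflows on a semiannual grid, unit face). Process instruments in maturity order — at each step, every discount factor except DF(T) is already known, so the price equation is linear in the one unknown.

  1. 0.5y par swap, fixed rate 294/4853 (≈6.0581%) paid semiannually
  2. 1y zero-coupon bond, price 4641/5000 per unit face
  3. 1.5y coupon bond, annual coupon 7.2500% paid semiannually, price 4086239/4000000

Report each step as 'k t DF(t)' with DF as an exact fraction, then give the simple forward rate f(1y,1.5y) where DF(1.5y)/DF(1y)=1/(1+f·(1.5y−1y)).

1 1/2 4853/5000
2 1 4641/5000
3 3/2 4597/5000
f(1y,1.5y) = ((4641/5000)/(4597/5000) − 1)/(1/2) = 88/4597 ≈ 1.9143%

step 1 [0.5y] swap r/2=147/4853: DF=(1 − 147/4853·(0))/(1+147/4853) = 4853/5000 ≈ 0.970600
step 2 [1y] zero: DF = P = 4641/5000 ≈ 0.928200
step 3 [1.5y] bond c/2=29/800: DF=(4086239/4000000 − 29/800·(0.970600+0.928200))/(1+29/800) = 4597/5000 ≈ 0.919400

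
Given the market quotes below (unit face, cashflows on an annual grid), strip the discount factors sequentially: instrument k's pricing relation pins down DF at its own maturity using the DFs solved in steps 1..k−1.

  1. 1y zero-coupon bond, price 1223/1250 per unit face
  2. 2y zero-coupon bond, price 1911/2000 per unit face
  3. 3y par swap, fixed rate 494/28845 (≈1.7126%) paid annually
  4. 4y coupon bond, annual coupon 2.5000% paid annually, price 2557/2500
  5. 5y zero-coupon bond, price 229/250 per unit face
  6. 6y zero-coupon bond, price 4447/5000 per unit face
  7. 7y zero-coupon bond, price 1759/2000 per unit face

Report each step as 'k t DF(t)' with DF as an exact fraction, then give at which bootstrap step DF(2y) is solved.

step 1 [1y] zero: DF = P = 1223/1250 ≈ 0.978400
step 2 [2y] zero: DF = P = 1911/2000 ≈ 0.955500
step 3 [3y] swap r/1=494/28845: DF=(1 − 494/28845·(0.978400+0.955500))/(1+494/28845) = 4753/5000 ≈ 0.950600
step 4 [4y] bond c/1=1/40: DF=(2557/2500 − 1/40·(0.978400+0.955500+0.950600))/(1+1/40) = 371/400 ≈ 0.927500
step 5 [5y] zero: DF = P = 229/250 ≈ 0.916000
step 6 [6y] zero: DF = P = 4447/5000 ≈ 0.889400
step 7 [7y] zero: DF = P = 1759/2000 ≈ 0.879500

1 1 1223/1250
2 2 1911/2000
3 3 4753/5000
4 4 371/400
5 5 229/250
6 6 4447/5000
7 7 1759/2000
DF(2y) is solved at step 2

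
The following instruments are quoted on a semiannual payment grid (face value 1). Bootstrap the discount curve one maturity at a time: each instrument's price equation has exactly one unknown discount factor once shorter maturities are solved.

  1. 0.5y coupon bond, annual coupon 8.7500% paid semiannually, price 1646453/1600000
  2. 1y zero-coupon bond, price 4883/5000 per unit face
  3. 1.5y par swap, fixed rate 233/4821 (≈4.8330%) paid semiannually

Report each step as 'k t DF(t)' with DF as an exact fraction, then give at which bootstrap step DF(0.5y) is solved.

step 1 [0.5y] bond c/2=7/160: DF=(1646453/1600000 − 7/160·(0))/(1+7/160) = 9859/10000 ≈ 0.985900
step 2 [1y] zero: DF = P = 4883/5000 ≈ 0.976600
step 3 [1.5y] swap r/2=233/9642: DF=(1 − 233/9642·(0.985900+0.976600))/(1+233/9642) = 9301/10000 ≈ 0.930100

1 1/2 9859/10000
2 1 4883/5000
3 3/2 9301/10000
DF(0.5y) is solved at step 1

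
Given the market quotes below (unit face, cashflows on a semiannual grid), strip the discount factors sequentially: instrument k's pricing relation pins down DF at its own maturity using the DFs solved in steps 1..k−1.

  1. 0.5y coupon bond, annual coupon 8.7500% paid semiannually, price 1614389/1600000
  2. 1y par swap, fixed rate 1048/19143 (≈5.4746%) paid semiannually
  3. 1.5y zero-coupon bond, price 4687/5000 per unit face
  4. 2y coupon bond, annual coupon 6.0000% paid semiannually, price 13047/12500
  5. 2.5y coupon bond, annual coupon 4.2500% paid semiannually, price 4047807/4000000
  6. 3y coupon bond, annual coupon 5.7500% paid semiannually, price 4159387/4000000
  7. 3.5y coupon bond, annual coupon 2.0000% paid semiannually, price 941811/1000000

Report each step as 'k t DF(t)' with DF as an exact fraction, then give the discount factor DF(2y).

step 1 [0.5y] bond c/2=7/160: DF=(1614389/1600000 − 7/160·(0))/(1+7/160) = 9667/10000 ≈ 0.966700
step 2 [1y] swap r/2=524/19143: DF=(1 − 524/19143·(0.966700))/(1+524/19143) = 2369/2500 ≈ 0.947600
step 3 [1.5y] zero: DF = P = 4687/5000 ≈ 0.937400
step 4 [2y] bond c/2=3/100: DF=(13047/12500 − 3/100·(0.966700+0.947600+0.937400))/(1+3/100) = 9303/10000 ≈ 0.930300
step 5 [2.5y] bond c/2=17/800: DF=(4047807/4000000 − 17/800·(0.966700+0.947600+0.937400+0.930300))/(1+17/800) = 4561/5000 ≈ 0.912200
step 6 [3y] bond c/2=23/800: DF=(4159387/4000000 − 23/800·(0.966700+0.947600+0.937400+0.930300+0.912200))/(1+23/800) = 2199/2500 ≈ 0.879600
step 7 [3.5y] bond c/2=1/100: DF=(941811/1000000 − 1/100·(0.966700+0.947600+0.937400+0.930300+0.912200+0.879600))/(1+1/100) = 8773/10000 ≈ 0.877300

1 1/2 9667/10000
2 1 2369/2500
3 3/2 4687/5000
4 2 9303/10000
5 5/2 4561/5000
6 3 2199/2500
7 7/2 8773/10000
DF(2y) = 9303/10000 ≈ 0.930300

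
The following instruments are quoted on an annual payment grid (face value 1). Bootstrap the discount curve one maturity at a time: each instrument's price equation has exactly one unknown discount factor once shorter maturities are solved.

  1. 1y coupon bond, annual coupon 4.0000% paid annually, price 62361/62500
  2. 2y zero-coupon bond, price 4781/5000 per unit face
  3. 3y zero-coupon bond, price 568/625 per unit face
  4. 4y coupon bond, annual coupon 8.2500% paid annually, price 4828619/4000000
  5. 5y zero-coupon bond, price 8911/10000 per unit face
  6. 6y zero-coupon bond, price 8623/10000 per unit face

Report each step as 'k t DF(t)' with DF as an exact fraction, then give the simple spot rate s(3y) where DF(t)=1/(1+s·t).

step 1 [1y] bond c/1=1/25: DF=(62361/62500 − 1/25·(0))/(1+1/25) = 4797/5000 ≈ 0.959400
step 2 [2y] zero: DF = P = 4781/5000 ≈ 0.956200
step 3 [3y] zero: DF = P = 568/625 ≈ 0.908800
step 4 [4y] bond c/1=33/400: DF=(4828619/4000000 − 33/400·(0.959400+0.956200+0.908800))/(1+33/400) = 8999/10000 ≈ 0.899900
step 5 [5y] zero: DF = P = 8911/10000 ≈ 0.891100
step 6 [6y] zero: DF = P = 8623/10000 ≈ 0.862300

1 1 4797/5000
2 2 4781/5000
3 3 568/625
4 4 8999/10000
5 5 8911/10000
6 6 8623/10000
s(3y) = (1/(568/625) − 1)/(3) = 19/568 ≈ 3.3451%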